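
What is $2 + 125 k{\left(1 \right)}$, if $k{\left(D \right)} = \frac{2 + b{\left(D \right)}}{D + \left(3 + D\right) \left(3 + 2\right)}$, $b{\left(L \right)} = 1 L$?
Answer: $\frac{139}{7} \approx 19.857$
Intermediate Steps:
$b{\left(L \right)} = L$
$k{\left(D \right)} = \frac{2 + D}{15 + 6 D}$ ($k{\left(D \right)} = \frac{2 + D}{D + \left(3 + D\right) \left(3 + 2\right)} = \frac{2 + D}{D + \left(3 + D\right) 5} = \frac{2 + D}{D + \left(15 + 5 D\right)} = \frac{2 + D}{15 + 6 D}$)
$2 + 125 k{\left(1 \right)} = 2 + 125 \frac{2 + 1}{3 \left(5 + 2 \cdot 1\right)} = 2 + 125 \cdot \frac{1}{3} \frac{1}{5 + 2} \cdot 3 = 2 + 125 \cdot \frac{1}{3} \cdot \frac{1}{7} \cdot 3 = 2 + 125 \cdot \frac{1}{7} = 2 + \frac{125}{7} = \frac{139}{7}$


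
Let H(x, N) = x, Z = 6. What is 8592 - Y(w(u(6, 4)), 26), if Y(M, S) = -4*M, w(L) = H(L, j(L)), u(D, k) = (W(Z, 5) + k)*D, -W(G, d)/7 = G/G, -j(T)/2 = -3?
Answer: 8520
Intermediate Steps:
j(T) = 6 (j(T) = -2*(-3) = 6)
W(G, d) = -7 (W(G, d) = -7*G/G = -7*1 = -7)
u(D, k) = D*(-7 + k) (u(D, k) = (-7 + k)*D = D*(-7 + k))
w(L) = L
8592 - Y(w(u(6, 4)), 26) = 8592 - (-4)*6*(-7 + 4) = 8592 - (-4)*6*(-3) = 8592 - (-4)*(-18) = 8592 - 1*72 = 8592 - 72 = 8520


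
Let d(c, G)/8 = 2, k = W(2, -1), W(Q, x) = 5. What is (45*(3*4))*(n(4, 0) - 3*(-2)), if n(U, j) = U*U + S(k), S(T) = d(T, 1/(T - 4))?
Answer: 20520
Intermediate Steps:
k = 5
d(c, G) = 16 (d(c, G) = 8*2 = 16)
S(T) = 16
n(U, j) = 16 + U**2 (n(U, j) = U*U + 16 = U**2 + 16 = 16 + U**2)
(45*(3*4))*(n(4, 0) - 3*(-2)) = (45*(3*4))*((16 + 4**2) - 3*(-2)) = (45*12)*((16 + 16) + 6) = 540*(32 + 6) = 540*38 = 20520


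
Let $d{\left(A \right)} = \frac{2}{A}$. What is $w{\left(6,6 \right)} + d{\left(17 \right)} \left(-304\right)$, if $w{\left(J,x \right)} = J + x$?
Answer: $- \frac{404}{17} \approx -23.765$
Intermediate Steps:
$w{\left(6,6 \right)} + d{\left(17 \right)} \left(-304\right) = \left(6 + 6\right) + \frac{2}{17} \left(-304\right) = 12 + 2 \cdot \frac{1}{17} \left(-304\right) = 12 + \frac{2}{17} \left(-304\right) = 12 - \frac{608}{17} = - \frac{404}{17}$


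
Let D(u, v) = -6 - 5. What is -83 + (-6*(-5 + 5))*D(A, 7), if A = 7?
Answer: -83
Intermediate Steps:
D(u, v) = -11
-83 + (-6*(-5 + 5))*D(A, 7) = -83 - 6*(-5 + 5)*(-11) = -83 - 6*0*(-11) = -83 + 0*(-11) = -83 + 0 = -83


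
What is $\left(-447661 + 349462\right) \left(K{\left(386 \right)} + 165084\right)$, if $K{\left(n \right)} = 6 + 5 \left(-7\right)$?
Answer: $-16208235945$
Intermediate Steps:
$K{\left(n \right)} = -29$ ($K{\left(n \right)} = 6 - 35 = -29$)
$\left(-447661 + 349462\right) \left(K{\left(386 \right)} + 165084\right) = \left(-447661 + 349462\right) \left(-29 + 165084\right) = \left(-98199\right) 165055 = -16208235945$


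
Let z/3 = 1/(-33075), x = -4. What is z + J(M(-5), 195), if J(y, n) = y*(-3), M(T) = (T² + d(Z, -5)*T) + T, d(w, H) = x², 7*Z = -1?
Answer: 1984499/11025 ≈ 180.00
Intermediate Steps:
Z = -⅐ (Z = (⅐)*(-1) = -⅐ ≈ -0.14286)
z = -1/11025 (z = 3/(-33075) = 3*(-1/33075) = -1/11025 ≈ -9.0703e-5)
d(w, H) = 16 (d(w, H) = (-4)² = 16)
M(T) = T² + 17*T (M(T) = (T² + 16*T) + T = T² + 17*T)
J(y, n) = -3*y
z + J(M(-5), 195) = -1/11025 - (-15)*(17 - 5) = -1/11025 - (-15)*12 = -1/11025 - 3*(-60) = -1/11025 + 180 = 1984499/11025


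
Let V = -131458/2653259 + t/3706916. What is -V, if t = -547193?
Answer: 1939148515515/9835408239244 ≈ 0.19716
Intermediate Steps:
V = -1939148515515/9835408239244 (V = -131458/2653259 - 547193/3706916 = -1939148515515/9835408239244 ≈ -0.19716)
-V = -1*(-1939148515515/9835408239244) = 1939148515515/9835408239244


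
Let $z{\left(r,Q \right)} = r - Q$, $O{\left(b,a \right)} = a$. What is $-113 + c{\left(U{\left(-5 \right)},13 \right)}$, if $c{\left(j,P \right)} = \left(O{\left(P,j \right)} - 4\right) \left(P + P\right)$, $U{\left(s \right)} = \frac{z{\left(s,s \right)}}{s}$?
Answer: $-217$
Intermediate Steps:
$U{\left(s \right)} = 0$ ($U{\left(s \right)} = \frac{s - s}{s} = \frac{0}{s} = 0$)
$c{\left(j,P \right)} = 2 P \left(-4 + j\right)$ ($c{\left(j,P \right)} = \left(j - 4\right) \left(P + P\right) = \left(-4 + j\right) 2 P = 2 P \left(-4 + j\right)$)
$-113 + c{\left(U{\left(-5 \right)},13 \right)} = -113 + 2 \cdot 13 \left(-4 + 0\right) = -113 + 2 \cdot 13 \left(-4\right) = -113 - 104 = -217$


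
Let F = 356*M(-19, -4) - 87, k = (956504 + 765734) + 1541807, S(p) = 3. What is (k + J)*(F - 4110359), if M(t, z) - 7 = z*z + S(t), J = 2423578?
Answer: -23326022571370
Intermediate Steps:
k = 3264045 (k = 1722238 + 1541807 = 3264045)
M(t, z) = 10 + z**2 (M(t, z) = 7 + (z*z + 3) = 7 + (z**2 + 3) = 7 + (3 + z**2) = 10 + z**2)
F = 9169 (F = 356*(10 + (-4)**2) - 87 = 356*(10 + 16) - 87 = 356*26 - 87 = 9256 - 87 = 9169)
(k + J)*(F - 4110359) = (3264045 + 2423578)*(9169 - 4110359) = 5687623*(-4101190) = -23326022571370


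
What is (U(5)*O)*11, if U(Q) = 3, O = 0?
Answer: 0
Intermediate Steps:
(U(5)*O)*11 = (3*0)*11 = 0*11 = 0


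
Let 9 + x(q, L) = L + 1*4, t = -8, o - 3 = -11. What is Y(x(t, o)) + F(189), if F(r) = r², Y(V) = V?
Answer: 35708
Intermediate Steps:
o = -8 (o = 3 - 11 = -8)
x(q, L) = -5 + L (x(q, L) = -9 + (L + 1*4) = -9 + (L + 4) = -9 + (4 + L) = -5 + L)
Y(x(t, o)) + F(189) = (-5 - 8) + 189² = -13 + 35721 = 35708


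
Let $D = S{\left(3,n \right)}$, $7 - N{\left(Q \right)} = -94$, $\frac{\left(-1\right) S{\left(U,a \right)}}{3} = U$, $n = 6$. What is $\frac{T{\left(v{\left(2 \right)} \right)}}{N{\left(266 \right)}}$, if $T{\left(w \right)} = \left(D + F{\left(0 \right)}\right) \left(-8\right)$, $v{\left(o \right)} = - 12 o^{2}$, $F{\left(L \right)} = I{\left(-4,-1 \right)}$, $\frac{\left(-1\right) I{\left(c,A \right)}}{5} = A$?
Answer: $\frac{32}{101} \approx 0.31683$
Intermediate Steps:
$S{\left(U,a \right)} = - 3 U$
$I{\left(c,A \right)} = - 5 A$
$N{\left(Q \right)} = 101$ ($N{\left(Q \right)} = 7 - -94 = 7 + 94 = 101$)
$F{\left(L \right)} = 5$ ($F{\left(L \right)} = \left(-5\right) \left(-1\right) = 5$)
$D = -9$ ($D = \left(-3\right) 3 = -9$)
$T{\left(w \right)} = 32$ ($T{\left(w \right)} = \left(-9 + 5\right) \left(-8\right) = \left(-4\right) \left(-8\right) = 32$)
$\frac{T{\left(v{\left(2 \right)} \right)}}{N{\left(266 \right)}} = \frac{32}{101}$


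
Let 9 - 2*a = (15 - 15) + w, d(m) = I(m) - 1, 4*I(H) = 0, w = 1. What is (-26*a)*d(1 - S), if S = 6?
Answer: 104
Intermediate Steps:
I(H) = 0 (I(H) = (¼)*0 = 0)
d(m) = -1 (d(m) = 0 - 1 = -1)
a = 4 (a = 9/2 - ((15 - 15) + 1)/2 = 9/2 - (0 + 1)/2 = 9/2 - ½*1 = 9/2 - ½ = 4)
(-26*a)*d(1 - S) = -26*4*(-1) = -104*(-1) = 104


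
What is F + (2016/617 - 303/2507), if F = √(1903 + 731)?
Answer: 4867161/1546819 + √2634 ≈ 54.469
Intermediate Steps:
F = √2634 ≈ 51.323
F + (2016/617 - 303/2507) = √2634 + (2016/617 - 303/2507) = √2634 + 4867161/1546819 = 4867161/1546819 + √2634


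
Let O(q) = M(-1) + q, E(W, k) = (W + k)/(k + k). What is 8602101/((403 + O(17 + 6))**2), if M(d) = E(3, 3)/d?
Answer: 8602101/180625 ≈ 47.624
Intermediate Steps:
E(W, k) = (W + k)/(2*k) (E(W, k) = (W + k)/((2*k)) = (W + k)*(1/(2*k)) = (W + k)/(2*k))
M(d) = 1/d (M(d) = ((1/2)*(3 + 3)/3)/d = ((1/2)*(1/3)*6)/d = 1/d)
O(q) = -1 + q (O(q) = 1/(-1) + q = -1 + q)
8602101/((403 + O(17 + 6))**2) = 8602101/((403 + (-1 + (17 + 6)))**2) = 8602101/((403 + (-1 + 23))**2) = 8602101/((403 + 22)**2) = 8602101/(425**2) = 8602101/180625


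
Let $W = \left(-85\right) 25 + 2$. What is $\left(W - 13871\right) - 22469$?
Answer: $-38463$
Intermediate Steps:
$W = -2123$ ($W = -2125 + 2 = -2123$)
$\left(W - 13871\right) - 22469 = \left(-2123 - 13871\right) - 22469 = -15994 - 22469 = -38463$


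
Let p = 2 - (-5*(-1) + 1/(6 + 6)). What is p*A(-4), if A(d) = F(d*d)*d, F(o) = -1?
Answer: -37/3 ≈ -12.333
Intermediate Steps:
A(d) = -d
p = -37/12 (p = 2 - (5 + 1/12) = 2 - 1*61/12 = 2 - 61/12 = -37/12 ≈ -3.0833)
p*A(-4) = -(-37)*(-4)/12 = -37/12*4 = -37/3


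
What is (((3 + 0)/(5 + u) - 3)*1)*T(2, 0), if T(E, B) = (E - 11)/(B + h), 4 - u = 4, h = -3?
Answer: -36/5 ≈ -7.2000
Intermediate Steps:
u = 0 (u = 4 - 1*4 = 4 - 4 = 0)
T(E, B) = (-11 + E)/(-3 + B) (T(E, B) = (E - 11)/(B - 3) = (-11 + E)/(-3 + B))
(((3 + 0)/(5 + u) - 3)*1)*T(2, 0) = (((3 + 0)/(5 + 0) - 3)*1)*((-11 + 2)/(-3 + 0)) = ((3/5 - 3)*1)*(-9/(-3)) = ((3*(⅕) - 3)*1)*(-⅓*(-9)) = ((⅗ - 3)*1)*3 = -12/5*1*3 = -12/5*3 = -36/5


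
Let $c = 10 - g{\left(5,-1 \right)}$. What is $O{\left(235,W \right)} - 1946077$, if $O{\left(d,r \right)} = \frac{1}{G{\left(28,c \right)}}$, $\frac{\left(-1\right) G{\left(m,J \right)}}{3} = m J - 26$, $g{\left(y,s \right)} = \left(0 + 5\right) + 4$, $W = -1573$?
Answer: $- \frac{11676463}{6} \approx -1.9461 \cdot 10^{6}$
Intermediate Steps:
$g{\left(y,s \right)} = 9$ ($g{\left(y,s \right)} = 5 + 4 = 9$)
$c = 1$ ($c = 10 - 9 = 1$)
$G{\left(m,J \right)} = 78 - 3 J m$ ($G{\left(m,J \right)} = - 3 \left(m J - 26\right) = - 3 \left(J m - 26\right) = - 3 \left(-26 + J m\right) = 78 - 3 J m$)
$O{\left(d,r \right)} = - \frac{1}{6}$ ($O{\left(d,r \right)} = \frac{1}{78 - 3 \cdot 28} = \frac{1}{78 - 84} = \frac{1}{-6} = - \frac{1}{6}$)
$O{\left(235,W \right)} - 1946077 = - \frac{1}{6} - 1946077 = - \frac{11676463}{6}$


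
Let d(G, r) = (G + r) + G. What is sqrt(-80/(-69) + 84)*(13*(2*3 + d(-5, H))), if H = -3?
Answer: -182*sqrt(101361)/69 ≈ -839.76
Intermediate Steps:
d(G, r) = r + 2*G
sqrt(-80/(-69) + 84)*(13*(2*3 + d(-5, H))) = sqrt(-80/(-69) + 84)*(13*(2*3 + (-3 + 2*(-5)))) = sqrt(-80*(-1/69) + 84)*(13*(6 + (-3 - 10))) = sqrt(80/69 + 84)*(13*(6 - 13)) = sqrt(5876/69)*(13*(-7)) = (2*sqrt(101361)/69)*(-91) = -182*sqrt(101361)/69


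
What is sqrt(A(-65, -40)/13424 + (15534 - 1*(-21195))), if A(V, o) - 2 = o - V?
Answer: 3*sqrt(45963228133)/3356 ≈ 191.65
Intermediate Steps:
A(V, o) = 2 + o - V (A(V, o) = 2 + (o - V) = 2 + o - V)
sqrt(A(-65, -40)/13424 + (15534 - 1*(-21195))) = sqrt((2 - 40 - 1*(-65))/13424 + (15534 - 1*(-21195))) = sqrt((2 - 40 + 65)*(1/13424) + (15534 + 21195)) = sqrt(27*(1/13424) + 36729) = sqrt(27/13424 + 36729) = sqrt(493050123/13424) = 3*sqrt(45963228133)/3356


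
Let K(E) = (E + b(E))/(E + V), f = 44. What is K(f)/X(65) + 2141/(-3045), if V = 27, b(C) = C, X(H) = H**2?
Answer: -128395703/182684775 ≈ -0.70283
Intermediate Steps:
K(E) = 2*E/(27 + E) (K(E) = (E + E)/(E + 27) = (2*E)/(27 + E) = 2*E/(27 + E))
K(f)/X(65) + 2141/(-3045) = (2*44/(27 + 44))/(65**2) + 2141/(-3045) = (2*44/71)/4225 + 2141*(-1/3045) = (2*44*(1/71))*(1/4225) - 2141/3045 = (88/71)*(1/4225) - 2141/3045 = 88/299975 - 2141/3045 = -128395703/182684775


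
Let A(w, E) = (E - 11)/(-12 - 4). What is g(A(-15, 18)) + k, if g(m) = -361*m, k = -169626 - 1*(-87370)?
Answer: -1313569/16 ≈ -82098.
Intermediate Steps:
A(w, E) = 11/16 - E/16 (A(w, E) = (-11 + E)/(-16) = (-11 + E)*(-1/16) = 11/16 - E/16)
k = -82256 (k = -169626 + 87370 = -82256)
g(A(-15, 18)) + k = -361*(11/16 - 1/16*18) - 82256 = -361*(11/16 - 9/8) - 82256 = -361*(-7/16) - 82256 = 2527/16 - 82256 = -1313569/16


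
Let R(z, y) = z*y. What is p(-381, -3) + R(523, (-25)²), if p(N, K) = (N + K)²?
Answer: 474331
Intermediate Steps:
R(z, y) = y*z
p(N, K) = (K + N)²
p(-381, -3) + R(523, (-25)²) = (-3 - 381)² + (-25)²*523 = (-384)² + 625*523 = 147456 + 326875 = 474331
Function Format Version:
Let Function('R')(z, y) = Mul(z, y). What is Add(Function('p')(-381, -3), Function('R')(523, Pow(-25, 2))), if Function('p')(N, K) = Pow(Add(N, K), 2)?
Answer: 474331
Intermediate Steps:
Function('R')(z, y) = Mul(y, z)
Function('p')(N, K) = Pow(Add(K, N), 2)
Add(Function('p')(-381, -3), Function('R')(523, Pow(-25, 2))) = Add(Pow(Add(-3, -381), 2), Mul(Pow(-25, 2), 523)) = Add(Pow(-384, 2), Mul(625, 523)) = Add(147456, 326875) = 474331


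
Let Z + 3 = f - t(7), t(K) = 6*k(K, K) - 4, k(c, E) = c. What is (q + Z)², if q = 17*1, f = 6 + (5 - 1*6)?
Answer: 361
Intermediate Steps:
f = 5 (f = 6 + (5 - 6) = 6 - 1 = 5)
t(K) = -4 + 6*K (t(K) = 6*K - 4 = -4 + 6*K)
Z = -36 (Z = -3 + (5 - (-4 + 6*7)) = -3 + (5 - (-4 + 42)) = -3 + (5 - 1*38) = -3 + (5 - 38) = -3 - 33 = -36)
q = 17
(q + Z)² = (17 - 36)² = (-19)² = 361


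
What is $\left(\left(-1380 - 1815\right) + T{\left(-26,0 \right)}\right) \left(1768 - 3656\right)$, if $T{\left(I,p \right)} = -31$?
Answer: $6090688$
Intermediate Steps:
$\left(\left(-1380 - 1815\right) + T{\left(-26,0 \right)}\right) \left(1768 - 3656\right) = \left(\left(-1380 - 1815\right) - 31\right) \left(1768 - 3656\right) = \left(\left(-1380 - 1815\right) - 31\right) \left(-1888\right) = \left(-3195 - 31\right) \left(-1888\right) = \left(-3226\right) \left(-1888\right) = 6090688$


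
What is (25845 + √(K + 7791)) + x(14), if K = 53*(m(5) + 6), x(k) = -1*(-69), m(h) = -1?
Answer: 25914 + 2*√2014 ≈ 26004.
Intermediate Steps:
x(k) = 69
K = 265 (K = 53*(-1 + 6) = 53*5 = 265)
(25845 + √(K + 7791)) + x(14) = (25845 + √(265 + 7791)) + 69 = (25845 + √8056) + 69 = (25845 + 2*√2014) + 69 = 25914 + 2*√2014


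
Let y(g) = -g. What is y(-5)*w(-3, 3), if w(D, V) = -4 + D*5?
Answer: -95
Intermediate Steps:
w(D, V) = -4 + 5*D
y(-5)*w(-3, 3) = (-1*(-5))*(-4 + 5*(-3)) = 5*(-4 - 15) = 5*(-19) = -95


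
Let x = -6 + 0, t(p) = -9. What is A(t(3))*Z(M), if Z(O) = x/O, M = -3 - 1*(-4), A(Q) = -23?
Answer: 138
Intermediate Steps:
x = -6
M = 1 (M = -3 + 4 = 1)
Z(O) = -6/O
A(t(3))*Z(M) = -(-138)/1 = -(-138) = -23*(-6) = 138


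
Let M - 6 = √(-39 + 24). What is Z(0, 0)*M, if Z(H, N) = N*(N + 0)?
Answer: 0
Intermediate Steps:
Z(H, N) = N² (Z(H, N) = N*N = N²)
M = 6 + I*√15 (M = 6 + √(-39 + 24) = 6 + √(-15) = 6 + I*√15 ≈ 6.0 + 3.873*I)
Z(0, 0)*M = 0²*(6 + I*√15) = 0*(6 + I*√15) = 0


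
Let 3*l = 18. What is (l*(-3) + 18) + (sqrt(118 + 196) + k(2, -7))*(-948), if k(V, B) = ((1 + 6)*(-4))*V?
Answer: 53088 - 948*sqrt(314) ≈ 36289.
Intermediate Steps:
l = 6 (l = (1/3)*18 = 6)
k(V, B) = -28*V (k(V, B) = (7*(-4))*V = -28*V)
(l*(-3) + 18) + (sqrt(118 + 196) + k(2, -7))*(-948) = (6*(-3) + 18) + (sqrt(118 + 196) - 28*2)*(-948) = (-18 + 18) + (sqrt(314) - 56)*(-948) = 0 + (-56 + sqrt(314))*(-948) = 0 + (53088 - 948*sqrt(314)) = 53088 - 948*sqrt(314)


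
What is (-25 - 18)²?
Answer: 1849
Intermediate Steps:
(-25 - 18)² = (-43)² = 1849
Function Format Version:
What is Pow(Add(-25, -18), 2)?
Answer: 1849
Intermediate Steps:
Pow(Add(-25, -18), 2) = Pow(-43, 2) = 1849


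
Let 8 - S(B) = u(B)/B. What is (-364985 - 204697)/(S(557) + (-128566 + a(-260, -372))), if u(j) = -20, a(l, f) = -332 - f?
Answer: 17628493/3976917 ≈ 4.4327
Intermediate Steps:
S(B) = 8 + 20/B (S(B) = 8 - (-20)/B = 8 + 20/B)
(-364985 - 204697)/(S(557) + (-128566 + a(-260, -372))) = (-364985 - 204697)/((8 + 20/557) + (-128566 + (-332 - 1*(-372)))) = -569682/((8 + 20*(1/557)) + (-128566 + (-332 + 372))) = -569682/((8 + 20/557) + (-128566 + 40)) = -569682/(4476/557 - 128526) = -569682/(-71584506/557) = -569682*(-557/71584506) = 17628493/3976917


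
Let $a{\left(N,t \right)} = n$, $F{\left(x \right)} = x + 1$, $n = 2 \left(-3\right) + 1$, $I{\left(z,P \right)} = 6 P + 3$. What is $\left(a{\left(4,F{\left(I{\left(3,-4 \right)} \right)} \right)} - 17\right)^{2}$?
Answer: $484$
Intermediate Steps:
$I{\left(z,P \right)} = 3 + 6 P$
$n = -5$ ($n = -6 + 1 = -5$)
$F{\left(x \right)} = 1 + x$
$a{\left(N,t \right)} = -5$
$\left(a{\left(4,F{\left(I{\left(3,-4 \right)} \right)} \right)} - 17\right)^{2} = \left(-5 - 17\right)^{2} = \left(-22\right)^{2} = 484$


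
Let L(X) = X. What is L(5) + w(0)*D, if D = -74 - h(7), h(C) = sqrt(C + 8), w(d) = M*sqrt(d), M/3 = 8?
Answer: 5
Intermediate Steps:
M = 24 (M = 3*8 = 24)
w(d) = 24*sqrt(d)
h(C) = sqrt(8 + C)
D = -74 - sqrt(15) (D = -74 - sqrt(8 + 7) = -74 - sqrt(15) ≈ -77.873)
L(5) + w(0)*D = 5 + (24*sqrt(0))*(-74 - sqrt(15)) = 5 + (24*0)*(-74 - sqrt(15)) = 5 + 0*(-74 - sqrt(15)) = 5 + 0 = 5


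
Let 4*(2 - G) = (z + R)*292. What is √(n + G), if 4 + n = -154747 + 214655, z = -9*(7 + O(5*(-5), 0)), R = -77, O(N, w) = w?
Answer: √70126 ≈ 264.81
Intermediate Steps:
z = -63 (z = -9*(7 + 0) = -9*7 = -63)
G = 10222 (G = 2 - (-63 - 77)*292/4 = 2 - (-35)*292 = 2 - ¼*(-40880) = 2 + 10220 = 10222)
n = 59904 (n = -4 + (-154747 + 214655) = -4 + 59908 = 59904)
√(n + G) = √(59904 + 10222) = √70126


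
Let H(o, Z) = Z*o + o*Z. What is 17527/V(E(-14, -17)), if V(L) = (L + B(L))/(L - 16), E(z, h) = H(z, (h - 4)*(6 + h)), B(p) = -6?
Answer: 56822534/3237 ≈ 17554.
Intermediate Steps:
H(o, Z) = 2*Z*o (H(o, Z) = Z*o + Z*o = 2*Z*o)
E(z, h) = 2*z*(-4 + h)*(6 + h) (E(z, h) = 2*((h - 4)*(6 + h))*z = 2*((-4 + h)*(6 + h))*z = 2*z*(-4 + h)*(6 + h))
V(L) = (-6 + L)/(-16 + L) (V(L) = (L - 6)/(L - 16) = (-6 + L)/(-16 + L))
17527/V(E(-14, -17)) = 17527/(((-6 + 2*(-14)*(-24 + (-17)² + 2*(-17)))/(-16 + 2*(-14)*(-24 + (-17)² + 2*(-17))))) = 17527/(((-6 + 2*(-14)*(-24 + 289 - 34))/(-16 + 2*(-14)*(-24 + 289 - 34)))) = 17527/(((-6 + 2*(-14)*231)/(-16 + 2*(-14)*231))) = 17527/(((-6 - 6468)/(-16 - 6468))) = 17527/((-6474/(-6484))) = 17527/((-1/6484*(-6474))) = 17527/(3237/3242) = 17527*(3242/3237) = 56822534/3237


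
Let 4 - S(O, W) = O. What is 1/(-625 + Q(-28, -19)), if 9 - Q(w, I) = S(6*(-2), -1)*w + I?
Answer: -1/149 ≈ -0.0067114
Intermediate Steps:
S(O, W) = 4 - O
Q(w, I) = 9 - I - 16*w (Q(w, I) = 9 - ((4 - 6*(-2))*w + I) = 9 - ((4 - 1*(-12))*w + I) = 9 - ((4 + 12)*w + I) = 9 - (16*w + I) = 9 - (I + 16*w) = 9 + (-I - 16*w) = 9 - I - 16*w)
1/(-625 + Q(-28, -19)) = 1/(-625 + (9 - 1*(-19) - 16*(-28))) = 1/(-625 + (9 + 19 + 448)) = 1/(-625 + 476) = 1/(-149) = -1/149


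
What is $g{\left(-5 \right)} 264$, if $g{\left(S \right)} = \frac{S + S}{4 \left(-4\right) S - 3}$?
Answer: $- \frac{240}{7} \approx -34.286$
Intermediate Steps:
$g{\left(S \right)} = \frac{2 S}{-3 - 16 S}$ ($g{\left(S \right)} = \frac{2 S}{- 16 S - 3} = \frac{2 S}{-3 - 16 S}$)
$g{\left(-5 \right)} 264 = \left(-2\right) \left(-5\right) \frac{1}{3 + 16 \left(-5\right)} 264 = \left(-2\right) \left(-5\right) \frac{1}{3 - 80} \cdot 264 = \left(-2\right) \left(-5\right) \frac{1}{-77} \cdot 264 = \left(-2\right) \left(-5\right) \left(- \frac{1}{77}\right) 264 = \left(- \frac{10}{77}\right) 264 = - \frac{240}{7}$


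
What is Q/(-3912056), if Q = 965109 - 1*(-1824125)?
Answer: -1394617/1956028 ≈ -0.71298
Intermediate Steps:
Q = 2789234 (Q = 965109 + 1824125 = 2789234)
Q/(-3912056) = 2789234/(-3912056) = 2789234*(-1/3912056) = -1394617/1956028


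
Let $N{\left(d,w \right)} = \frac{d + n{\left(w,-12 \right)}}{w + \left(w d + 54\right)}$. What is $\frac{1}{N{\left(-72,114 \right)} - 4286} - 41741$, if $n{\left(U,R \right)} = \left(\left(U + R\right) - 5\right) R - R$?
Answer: $- \frac{59930016754}{1435759} \approx -41741.0$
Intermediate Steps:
$n{\left(U,R \right)} = - R + R \left(-5 + R + U\right)$ ($n{\left(U,R \right)} = \left(\left(R + U\right) - 5\right) R - R = \left(-5 + R + U\right) R - R = R \left(-5 + R + U\right) - R = - R + R \left(-5 + R + U\right)$)
$N{\left(d,w \right)} = \frac{216 + d - 12 w}{54 + w + d w}$ ($N{\left(d,w \right)} = \frac{d - 12 \left(-6 - 12 + w\right)}{w + \left(w d + 54\right)} = \frac{d - 12 \left(-18 + w\right)}{w + \left(d w + 54\right)} = \frac{d - \left(-216 + 12 w\right)}{w + \left(54 + d w\right)} = \frac{216 + d - 12 w}{54 + w + d w}$)
$\frac{1}{N{\left(-72,114 \right)} - 4286} - 41741 = \frac{1}{\frac{216 - 72 - 1368}{54 + 114 - 8208} - 4286} - 41741 = \frac{1}{\frac{1}{-8040} \left(-1224\right) - 4286} - 41741 = \frac{1}{\left(- \frac{1}{8040}\right) \left(-1224\right) - 4286} - 41741 = \frac{1}{\frac{51}{335} - 4286} - 41741 = \frac{1}{- \frac{1435759}{335}} - 41741 = - \frac{335}{1435759} - 41741 = - \frac{59930016754}{1435759}$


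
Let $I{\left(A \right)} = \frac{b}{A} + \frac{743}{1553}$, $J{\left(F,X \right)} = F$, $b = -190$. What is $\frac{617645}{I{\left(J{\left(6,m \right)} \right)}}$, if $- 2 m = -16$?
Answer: $- \frac{411086865}{20758} \approx -19804.0$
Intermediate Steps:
$m = 8$ ($m = \left(- \frac{1}{2}\right) \left(-16\right) = 8$)
$I{\left(A \right)} = \frac{743}{1553} - \frac{190}{A}$ ($I{\left(A \right)} = - \frac{190}{A} + \frac{743}{1553} = \frac{743}{1553} - \frac{190}{A}$)
$\frac{617645}{I{\left(J{\left(6,m \right)} \right)}} = \frac{617645}{\frac{743}{1553} - \frac{190}{6}} = \frac{617645}{\frac{743}{1553} - \frac{95}{3}} = \frac{617645}{- \frac{145306}{4659}} = 617645 \left(- \frac{4659}{145306}\right) = - \frac{411086865}{20758}$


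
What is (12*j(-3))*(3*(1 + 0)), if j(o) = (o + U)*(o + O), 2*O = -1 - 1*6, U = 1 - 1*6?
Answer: 1872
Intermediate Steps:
U = -5 (U = 1 - 6 = -5)
O = -7/2 (O = (-1 - 1*6)/2 = (-1 - 6)/2 = (1/2)*(-7) = -7/2 ≈ -3.5000)
j(o) = (-5 + o)*(-7/2 + o) (j(o) = (o - 5)*(o - 7/2) = (-5 + o)*(-7/2 + o))
(12*j(-3))*(3*(1 + 0)) = (12*(35/2 + (-3)**2 - 17/2*(-3)))*(3*(1 + 0)) = (12*(35/2 + 9 + 51/2))*(3*1) = (12*52)*3 = 624*3 = 1872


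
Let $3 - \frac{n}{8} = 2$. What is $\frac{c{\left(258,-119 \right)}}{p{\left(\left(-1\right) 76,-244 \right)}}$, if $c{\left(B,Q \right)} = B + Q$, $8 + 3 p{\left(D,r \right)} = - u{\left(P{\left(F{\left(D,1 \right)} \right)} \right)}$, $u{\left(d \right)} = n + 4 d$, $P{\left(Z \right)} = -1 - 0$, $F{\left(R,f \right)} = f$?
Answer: $- \frac{139}{4} \approx -34.75$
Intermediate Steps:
$P{\left(Z \right)} = -1$ ($P{\left(Z \right)} = -1 + 0 = -1$)
$n = 8$ ($n = 24 - 16 = 8$)
$u{\left(d \right)} = 8 + 4 d$
$p{\left(D,r \right)} = -4$ ($p{\left(D,r \right)} = - \frac{8}{3} + \frac{\left(-1\right) \left(8 + 4 \left(-1\right)\right)}{3} = - \frac{8}{3} + \frac{\left(-1\right) \left(8 - 4\right)}{3} = - \frac{8}{3} + \frac{\left(-1\right) 4}{3} = - \frac{8}{3} + \frac{1}{3} \left(-4\right) = - \frac{8}{3} - \frac{4}{3} = -4$)
$\frac{c{\left(258,-119 \right)}}{p{\left(\left(-1\right) 76,-244 \right)}} = \frac{258 - 119}{-4} = 139 \left(- \frac{1}{4}\right) = - \frac{139}{4}$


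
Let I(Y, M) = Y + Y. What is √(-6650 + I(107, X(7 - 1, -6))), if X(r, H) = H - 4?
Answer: 2*I*√1609 ≈ 80.225*I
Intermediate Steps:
X(r, H) = -4 + H
I(Y, M) = 2*Y
√(-6650 + I(107, X(7 - 1, -6))) = √(-6650 + 2*107) = √(-6650 + 214) = √(-6436) = 2*I*√1609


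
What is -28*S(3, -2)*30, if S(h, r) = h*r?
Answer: 5040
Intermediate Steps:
-28*S(3, -2)*30 = -84*(-2)*30 = -28*(-6)*30 = 168*30 = 5040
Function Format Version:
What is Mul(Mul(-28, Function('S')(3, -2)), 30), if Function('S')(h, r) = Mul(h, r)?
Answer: 5040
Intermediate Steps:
Mul(Mul(-28, Function('S')(3, -2)), 30) = Mul(Mul(-28, Mul(3, -2)), 30) = Mul(Mul(-28, -6), 30) = Mul(168, 30) = 5040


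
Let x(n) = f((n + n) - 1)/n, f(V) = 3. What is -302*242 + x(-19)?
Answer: -1388599/19 ≈ -73084.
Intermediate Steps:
x(n) = 3/n
-302*242 + x(-19) = -302*242 + 3/(-19) = -73084 + 3*(-1/19) = -73084 - 3/19 = -1388599/19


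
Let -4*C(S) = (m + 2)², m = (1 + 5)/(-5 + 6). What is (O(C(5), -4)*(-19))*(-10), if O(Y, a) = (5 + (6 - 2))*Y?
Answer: -27360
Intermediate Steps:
m = 6 (m = 6/1 = 6*1 = 6)
C(S) = -16 (C(S) = -(6 + 2)²/4 = -¼*8² = -¼*64 = -16)
O(Y, a) = 9*Y (O(Y, a) = (5 + 4)*Y = 9*Y)
(O(C(5), -4)*(-19))*(-10) = ((9*(-16))*(-19))*(-10) = -144*(-19)*(-10) = 2736*(-10) = -27360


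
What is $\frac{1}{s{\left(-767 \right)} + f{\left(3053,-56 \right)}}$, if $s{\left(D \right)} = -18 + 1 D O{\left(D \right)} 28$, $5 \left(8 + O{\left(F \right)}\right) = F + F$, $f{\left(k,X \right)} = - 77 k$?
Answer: $\frac{5}{32627729} \approx 1.5324 \cdot 10^{-7}$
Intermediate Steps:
$O{\left(F \right)} = -8 + \frac{2 F}{5}$ ($O{\left(F \right)} = -8 + \frac{F + F}{5} = -8 + \frac{2 F}{5}$)
$s{\left(D \right)} = -18 + 28 D \left(-8 + \frac{2 D}{5}\right)$ ($s{\left(D \right)} = -18 + 1 D \left(-8 + \frac{2 D}{5}\right) 28 = -18 + D \left(-8 + \frac{2 D}{5}\right) 28 = -18 + 28 D \left(-8 + \frac{2 D}{5}\right)$)
$\frac{1}{s{\left(-767 \right)} + f{\left(3053,-56 \right)}} = \frac{1}{\left(-18 + \frac{56}{5} \left(-767\right) \left(-20 - 767\right)\right) - 235081} = \frac{1}{\left(-18 + \frac{56}{5} \left(-767\right) \left(-787\right)\right) - 235081} = \frac{1}{\left(-18 + \frac{33803224}{5}\right) - 235081} = \frac{1}{\frac{33803134}{5} - 235081} = \frac{1}{\frac{32627729}{5}} = \frac{5}{32627729}$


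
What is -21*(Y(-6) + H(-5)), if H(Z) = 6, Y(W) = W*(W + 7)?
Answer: 0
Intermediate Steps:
Y(W) = W*(7 + W)
-21*(Y(-6) + H(-5)) = -21*(-6*(7 - 6) + 6) = -21*(-6*1 + 6) = -21*(-6 + 6) = -21*0 = 0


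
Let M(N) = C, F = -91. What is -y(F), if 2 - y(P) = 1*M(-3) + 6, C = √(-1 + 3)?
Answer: 4 + √2 ≈ 5.4142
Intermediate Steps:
C = √2 ≈ 1.4142
M(N) = √2
y(P) = -4 - √2 (y(P) = 2 - (1*√2 + 6) = 2 - (√2 + 6) = 2 - (6 + √2) = 2 + (-6 - √2) = -4 - √2)
-y(F) = -(-4 - √2) = 4 + √2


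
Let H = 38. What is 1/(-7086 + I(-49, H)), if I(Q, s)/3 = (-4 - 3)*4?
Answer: -1/7170 ≈ -0.00013947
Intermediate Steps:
I(Q, s) = -84 (I(Q, s) = 3*((-4 - 3)*4) = 3*(-7*4) = 3*(-28) = -84)
1/(-7086 + I(-49, H)) = 1/(-7086 - 84) = 1/(-7170) = -1/7170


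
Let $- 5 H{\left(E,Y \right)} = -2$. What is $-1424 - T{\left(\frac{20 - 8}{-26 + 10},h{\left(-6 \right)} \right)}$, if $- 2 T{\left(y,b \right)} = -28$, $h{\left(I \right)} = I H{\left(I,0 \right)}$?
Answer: $-1438$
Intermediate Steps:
$H{\left(E,Y \right)} = \frac{2}{5}$ ($H{\left(E,Y \right)} = \left(- \frac{1}{5}\right) \left(-2\right) = \frac{2}{5}$)
$h{\left(I \right)} = \frac{2 I}{5}$ ($h{\left(I \right)} = I \frac{2}{5} = \frac{2 I}{5}$)
$T{\left(y,b \right)} = 14$ ($T{\left(y,b \right)} = \left(- \frac{1}{2}\right) \left(-28\right) = 14$)
$-1424 - T{\left(\frac{20 - 8}{-26 + 10},h{\left(-6 \right)} \right)} = -1424 - 14 = -1438$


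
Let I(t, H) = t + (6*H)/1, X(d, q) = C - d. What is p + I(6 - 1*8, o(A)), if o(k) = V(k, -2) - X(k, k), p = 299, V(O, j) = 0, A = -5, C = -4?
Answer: 291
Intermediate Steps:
X(d, q) = -4 - d
o(k) = 4 + k (o(k) = 0 - (-4 - k) = 0 + (4 + k) = 4 + k)
I(t, H) = t + 6*H (I(t, H) = t + (6*H)*1 = t + 6*H)
p + I(6 - 1*8, o(A)) = 299 + ((6 - 1*8) + 6*(4 - 5)) = 299 + ((6 - 8) + 6*(-1)) = 299 + (-2 - 6) = 299 - 8 = 291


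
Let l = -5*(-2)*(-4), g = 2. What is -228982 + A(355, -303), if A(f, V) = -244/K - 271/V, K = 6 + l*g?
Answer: -2567070209/11211 ≈ -2.2898e+5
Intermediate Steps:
l = -40 (l = 10*(-4) = -40)
K = -74 (K = 6 - 40*2 = 6 - 80 = -74)
A(f, V) = 122/37 - 271/V (A(f, V) = -244/(-74) - 271/V = -244*(-1/74) - 271/V = 122/37 - 271/V)
-228982 + A(355, -303) = -228982 + (122/37 - 271/(-303)) = -228982 + (122/37 - 271*(-1/303)) = -228982 + (122/37 + 271/303) = -228982 + 46993/11211 = -2567070209/11211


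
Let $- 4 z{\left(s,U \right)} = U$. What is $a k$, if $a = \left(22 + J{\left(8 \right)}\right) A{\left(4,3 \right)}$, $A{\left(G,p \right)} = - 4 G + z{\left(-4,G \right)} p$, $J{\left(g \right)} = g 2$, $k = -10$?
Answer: $7220$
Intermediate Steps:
$z{\left(s,U \right)} = - \frac{U}{4}$
$J{\left(g \right)} = 2 g$
$A{\left(G,p \right)} = - 4 G - \frac{G p}{4}$ ($A{\left(G,p \right)} = - 4 G + - \frac{G}{4} p = - 4 G - \frac{G p}{4}$)
$a = -722$ ($a = \left(22 + 2 \cdot 8\right) \frac{1}{4} \cdot 4 \left(-16 - 3\right) = \left(22 + 16\right) \frac{1}{4} \cdot 4 \left(-16 - 3\right) = 38 \cdot \frac{1}{4} \cdot 4 \left(-19\right) = 38 \left(-19\right) = -722$)
$a k = \left(-722\right) \left(-10\right) = 7220$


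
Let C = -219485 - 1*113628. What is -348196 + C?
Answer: -681309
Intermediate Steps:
C = -333113 (C = -219485 - 113628 = -333113)
-348196 + C = -348196 - 333113 = -681309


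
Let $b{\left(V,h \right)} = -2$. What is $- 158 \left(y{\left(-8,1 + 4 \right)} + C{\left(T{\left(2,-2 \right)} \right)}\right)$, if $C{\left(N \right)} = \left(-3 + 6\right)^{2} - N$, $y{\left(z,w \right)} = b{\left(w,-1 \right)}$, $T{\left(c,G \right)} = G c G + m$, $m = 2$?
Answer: $474$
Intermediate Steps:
$T{\left(c,G \right)} = 2 + c G^{2}$ ($T{\left(c,G \right)} = G c G + 2 = c G^{2} + 2 = 2 + c G^{2}$)
$y{\left(z,w \right)} = -2$
$C{\left(N \right)} = 9 - N$ ($C{\left(N \right)} = 3^{2} - N = 9 - N$)
$- 158 \left(y{\left(-8,1 + 4 \right)} + C{\left(T{\left(2,-2 \right)} \right)}\right) = - 158 \left(-2 + \left(9 - \left(2 + 2 \left(-2\right)^{2}\right)\right)\right) = - 158 \left(-2 + \left(9 - \left(2 + 2 \cdot 4\right)\right)\right) = - 158 \left(-2 + \left(9 - \left(2 + 8\right)\right)\right) = - 158 \left(-2 + \left(9 - 10\right)\right) = - 158 \left(-2 - 1\right) = \left(-158\right) \left(-3\right) = 474$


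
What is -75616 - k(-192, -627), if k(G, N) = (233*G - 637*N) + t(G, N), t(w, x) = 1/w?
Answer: -82613567/192 ≈ -4.3028e+5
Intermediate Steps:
k(G, N) = 1/G - 637*N + 233*G (k(G, N) = (233*G - 637*N) + 1/G = (-637*N + 233*G) + 1/G = 1/G - 637*N + 233*G)
-75616 - k(-192, -627) = -75616 - (1/(-192) - 637*(-627) + 233*(-192)) = -75616 - (-1/192 + 399399 - 44736) = -75616 - 1*68095295/192 = -75616 - 68095295/192 = -82613567/192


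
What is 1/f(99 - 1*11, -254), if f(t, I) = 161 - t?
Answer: 1/73 ≈ 0.013699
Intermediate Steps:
1/f(99 - 1*11, -254) = 1/(161 - (99 - 1*11)) = 1/(161 - (99 - 11)) = 1/(161 - 1*88) = 1/(161 - 88) = 1/73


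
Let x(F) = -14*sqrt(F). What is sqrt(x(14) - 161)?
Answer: sqrt(-161 - 14*sqrt(14)) ≈ 14.608*I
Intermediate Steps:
sqrt(x(14) - 161) = sqrt(-14*sqrt(14) - 161) = sqrt(-161 - 14*sqrt(14))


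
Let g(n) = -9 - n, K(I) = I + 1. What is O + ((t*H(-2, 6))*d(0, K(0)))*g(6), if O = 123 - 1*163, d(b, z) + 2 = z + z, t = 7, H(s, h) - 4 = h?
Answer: -40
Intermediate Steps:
H(s, h) = 4 + h
K(I) = 1 + I
d(b, z) = -2 + 2*z (d(b, z) = -2 + (z + z) = -2 + 2*z)
O = -40 (O = 123 - 163 = -40)
O + ((t*H(-2, 6))*d(0, K(0)))*g(6) = -40 + ((7*(4 + 6))*(-2 + 2*(1 + 0)))*(-9 - 1*6) = -40 + ((7*10)*(-2 + 2*1))*(-9 - 6) = -40 + (70*(-2 + 2))*(-15) = -40 + (70*0)*(-15) = -40 + 0*(-15) = -40 + 0 = -40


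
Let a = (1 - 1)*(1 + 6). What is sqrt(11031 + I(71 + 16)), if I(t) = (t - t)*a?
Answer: sqrt(11031) ≈ 105.03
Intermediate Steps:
a = 0 (a = 0*7 = 0)
I(t) = 0 (I(t) = (t - t)*0 = 0*0 = 0)
sqrt(11031 + I(71 + 16)) = sqrt(11031 + 0) = sqrt(11031)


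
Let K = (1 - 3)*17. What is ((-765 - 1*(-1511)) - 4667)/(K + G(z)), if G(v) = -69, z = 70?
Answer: 3921/103 ≈ 38.068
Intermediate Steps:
K = -34 (K = -2*17 = -34)
((-765 - 1*(-1511)) - 4667)/(K + G(z)) = ((-765 - 1*(-1511)) - 4667)/(-34 - 69) = ((-765 + 1511) - 4667)/(-103) = (746 - 4667)*(-1/103) = -3921*(-1/103) = 3921/103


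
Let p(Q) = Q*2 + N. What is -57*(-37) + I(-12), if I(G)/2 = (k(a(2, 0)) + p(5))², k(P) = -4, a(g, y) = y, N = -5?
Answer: 2111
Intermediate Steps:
p(Q) = -5 + 2*Q (p(Q) = Q*2 - 5 = 2*Q - 5 = -5 + 2*Q)
I(G) = 2 (I(G) = 2*(-4 + (-5 + 2*5))² = 2*(-4 + (-5 + 10))² = 2*(-4 + 5)² = 2*1² = 2*1 = 2)
-57*(-37) + I(-12) = -57*(-37) + 2 = 2109 + 2 = 2111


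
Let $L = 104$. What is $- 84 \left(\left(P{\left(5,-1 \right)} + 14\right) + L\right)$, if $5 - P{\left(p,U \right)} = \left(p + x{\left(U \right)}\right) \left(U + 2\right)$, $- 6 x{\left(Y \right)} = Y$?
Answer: $-9898$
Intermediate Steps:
$x{\left(Y \right)} = - \frac{Y}{6}$
$P{\left(p,U \right)} = 5 - \left(2 + U\right) \left(p - \frac{U}{6}\right)$ ($P{\left(p,U \right)} = 5 - \left(p - \frac{U}{6}\right) \left(U + 2\right) = 5 - \left(p - \frac{U}{6}\right) \left(2 + U\right) = 5 - \left(2 + U\right) \left(p - \frac{U}{6}\right)$)
$- 84 \left(\left(P{\left(5,-1 \right)} + 14\right) + L\right) = - 84 \left(\left(\left(5 - 10 + \frac{1}{3} \left(-1\right) + \frac{\left(-1\right)^{2}}{6} - \left(-1\right) 5\right) + 14\right) + 104\right) = - 84 \left(\left(\left(5 - 10 - \frac{1}{3} + \frac{1}{6} \cdot 1 + 5\right) + 14\right) + 104\right) = - 84 \left(\left(\left(5 - 10 - \frac{1}{3} + \frac{1}{6} + 5\right) + 14\right) + 104\right) = - 84 \left(\left(- \frac{1}{6} + 14\right) + 104\right) = - 84 \left(\frac{83}{6} + 104\right) = \left(-84\right) \frac{707}{6} = -9898$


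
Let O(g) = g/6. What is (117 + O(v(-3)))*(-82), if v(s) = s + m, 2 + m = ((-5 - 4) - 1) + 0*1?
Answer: -9389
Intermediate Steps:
m = -12 (m = -2 + (((-5 - 4) - 1) + 0*1) = -2 + ((-9 - 1) + 0) = -2 + (-10 + 0) = -2 - 10 = -12)
v(s) = -12 + s (v(s) = s - 12 = -12 + s)
O(g) = g/6 (O(g) = g*(⅙) = g/6)
(117 + O(v(-3)))*(-82) = (117 + (-12 - 3)/6)*(-82) = (117 + (⅙)*(-15))*(-82) = (117 - 5/2)*(-82) = (229/2)*(-82) = -9389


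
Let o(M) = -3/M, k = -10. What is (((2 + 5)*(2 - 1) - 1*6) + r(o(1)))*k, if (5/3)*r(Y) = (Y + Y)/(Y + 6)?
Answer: 2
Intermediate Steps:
r(Y) = 6*Y/(5*(6 + Y)) (r(Y) = 3*((Y + Y)/(Y + 6))/5 = 3*((2*Y)/(6 + Y))/5 = 3*(2*Y/(6 + Y))/5 = 6*Y/(5*(6 + Y)))
(((2 + 5)*(2 - 1) - 1*6) + r(o(1)))*k = (((2 + 5)*(2 - 1) - 1*6) + 6*(-3/1)/(5*(6 - 3/1)))*(-10) = ((7*1 - 6) + 6*(-3*1)/(5*(6 - 3*1)))*(-10) = ((7 - 6) + (6/5)*(-3)/(6 - 3))*(-10) = (1 + (6/5)*(-3)/3)*(-10) = (1 + (6/5)*(-3)*(⅓))*(-10) = (1 - 6/5)*(-10) = -⅕*(-10) = 2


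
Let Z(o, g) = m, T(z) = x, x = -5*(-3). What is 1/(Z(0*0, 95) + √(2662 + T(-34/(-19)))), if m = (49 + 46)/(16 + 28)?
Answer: -4180/5173647 + 1936*√2677/5173647 ≈ 0.018553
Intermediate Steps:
m = 95/44 ≈ 2.1591
x = 15
T(z) = 15
Z(o, g) = 95/44
1/(Z(0*0, 95) + √(2662 + T(-34/(-19)))) = 1/(95/44 + √(2662 + 15)) = 1/(95/44 + √2677)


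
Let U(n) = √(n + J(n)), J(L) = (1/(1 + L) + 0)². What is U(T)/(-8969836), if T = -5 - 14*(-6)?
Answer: -√505601/717586880 ≈ -9.9090e-7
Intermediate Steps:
J(L) = (1 + L)⁻² (J(L) = (1/(1 + L))² = (1 + L)⁻²)
T = 79 (T = -5 + 84 = 79)
U(n) = √(n + (1 + n)⁻²)
U(T)/(-8969836) = √(79 + (1 + 79)⁻²)/(-8969836) = √(79 + 80⁻²)*(-1/8969836) = √(79 + 1/6400)*(-1/8969836) = √(505601/6400)*(-1/8969836) = (√505601/80)*(-1/8969836) = -√505601/717586880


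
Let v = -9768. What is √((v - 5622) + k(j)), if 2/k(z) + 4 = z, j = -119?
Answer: 2*I*√58208889/123 ≈ 124.06*I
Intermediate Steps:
k(z) = 2/(-4 + z)
√((v - 5622) + k(j)) = √((-9768 - 5622) + 2/(-4 - 119)) = √(-15390 + 2/(-123)) = √(-15390 + 2*(-1/123)) = √(-15390 - 2/123) = √(-1892972/123) = 2*I*√58208889/123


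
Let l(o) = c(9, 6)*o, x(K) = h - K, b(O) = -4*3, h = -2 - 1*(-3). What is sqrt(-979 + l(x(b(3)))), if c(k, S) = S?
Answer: I*sqrt(901) ≈ 30.017*I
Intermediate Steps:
h = 1 (h = -2 + 3 = 1)
b(O) = -12
x(K) = 1 - K
l(o) = 6*o
sqrt(-979 + l(x(b(3)))) = sqrt(-979 + 6*(1 - 1*(-12))) = sqrt(-979 + 6*(1 + 12)) = sqrt(-979 + 6*13) = sqrt(-979 + 78) = sqrt(-901) = I*sqrt(901)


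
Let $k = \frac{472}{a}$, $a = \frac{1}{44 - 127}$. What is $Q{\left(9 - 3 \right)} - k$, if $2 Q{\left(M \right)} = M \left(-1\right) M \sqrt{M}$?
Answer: $39176 - 18 \sqrt{6} \approx 39132.0$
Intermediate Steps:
$a = - \frac{1}{83}$ ($a = \frac{1}{-83} = - \frac{1}{83} \approx -0.012048$)
$Q{\left(M \right)} = - \frac{M^{\frac{5}{2}}}{2}$ ($Q{\left(M \right)} = \frac{M \left(-1\right) M \sqrt{M}}{2} = \frac{- M M \sqrt{M}}{2} = \frac{- M^{2} \sqrt{M}}{2} = \frac{\left(-1\right) M^{\frac{5}{2}}}{2} = - \frac{M^{\frac{5}{2}}}{2}$)
$k = -39176$ ($k = \frac{472}{- \frac{1}{83}} = 472 \left(-83\right) = -39176$)
$Q{\left(9 - 3 \right)} - k = - \frac{\left(9 - 3\right)^{\frac{5}{2}}}{2} - -39176 = - \frac{\left(9 - 3\right)^{\frac{5}{2}}}{2} + 39176 = - \frac{6^{\frac{5}{2}}}{2} + 39176 = - \frac{36 \sqrt{6}}{2} + 39176 = - 18 \sqrt{6} + 39176 = 39176 - 18 \sqrt{6}$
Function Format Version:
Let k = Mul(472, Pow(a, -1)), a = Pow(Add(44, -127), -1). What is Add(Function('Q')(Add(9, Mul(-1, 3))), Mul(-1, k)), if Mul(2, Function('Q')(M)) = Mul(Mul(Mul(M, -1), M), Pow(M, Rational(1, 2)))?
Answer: Add(39176, Mul(-18, Pow(6, Rational(1, 2)))) ≈ 39132.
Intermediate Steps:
a = Rational(-1, 83) (a = Pow(-83, -1) = Rational(-1, 83) ≈ -0.012048)
Function('Q')(M) = Mul(Rational(-1, 2), Pow(M, Rational(5, 2))) (Function('Q')(M) = Mul(Rational(1, 2), Mul(Mul(Mul(M, -1), M), Pow(M, Rational(1, 2)))) = Mul(Rational(1, 2), Mul(Mul(Mul(-1, M), M), Pow(M, Rational(1, 2)))) = Mul(Rational(1, 2), Mul(Mul(-1, Pow(M, 2)), Pow(M, Rational(1, 2)))) = Mul(Rational(1, 2), Mul(-1, Pow(M, Rational(5, 2)))) = Mul(Rational(-1, 2), Pow(M, Rational(5, 2))))
k = -39176 (k = Mul(472, Pow(Rational(-1, 83), -1)) = Mul(472, -83) = -39176)
Add(Function('Q')(Add(9, Mul(-1, 3))), Mul(-1, k)) = Add(Mul(Rational(-1, 2), Pow(Add(9, Mul(-1, 3)), Rational(5, 2))), Mul(-1, -39176)) = Add(Mul(Rational(-1, 2), Pow(Add(9, -3), Rational(5, 2))), 39176) = Add(Mul(Rational(-1, 2), Pow(6, Rational(5, 2))), 39176) = Add(Mul(Rational(-1, 2), Mul(36, Pow(6, Rational(1, 2)))), 39176) = Add(Mul(-18, Pow(6, Rational(1, 2))), 39176) = Add(39176, Mul(-18, Pow(6, Rational(1, 2))))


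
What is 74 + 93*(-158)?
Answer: -14620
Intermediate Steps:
74 + 93*(-158) = 74 - 14694 = -14620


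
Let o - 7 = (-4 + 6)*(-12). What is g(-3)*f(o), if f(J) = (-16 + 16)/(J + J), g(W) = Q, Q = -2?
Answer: 0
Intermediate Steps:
o = -17 (o = 7 + (-4 + 6)*(-12) = 7 + 2*(-12) = 7 - 24 = -17)
g(W) = -2
f(J) = 0 (f(J) = 0/((2*J)) = 0*(1/(2*J)) = 0)
g(-3)*f(o) = -2*0 = 0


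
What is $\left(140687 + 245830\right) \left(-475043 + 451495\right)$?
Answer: $-9101702316$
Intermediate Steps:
$\left(140687 + 245830\right) \left(-475043 + 451495\right) = 386517 \left(-23548\right) = -9101702316$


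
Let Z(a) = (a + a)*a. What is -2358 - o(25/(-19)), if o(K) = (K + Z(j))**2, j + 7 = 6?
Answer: -851407/361 ≈ -2358.5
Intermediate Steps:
j = -1 (j = -7 + 6 = -1)
Z(a) = 2*a**2 (Z(a) = (2*a)*a = 2*a**2)
o(K) = (2 + K)**2 (o(K) = (K + 2*(-1)**2)**2 = (K + 2*1)**2 = (K + 2)**2 = (2 + K)**2)
-2358 - o(25/(-19)) = -2358 - (2 + 25/(-19))**2 = -2358 - (2 + 25*(-1/19))**2 = -2358 - (2 - 25/19)**2 = -2358 - (13/19)**2 = -2358 - 1*169/361 = -2358 - 169/361 = -851407/361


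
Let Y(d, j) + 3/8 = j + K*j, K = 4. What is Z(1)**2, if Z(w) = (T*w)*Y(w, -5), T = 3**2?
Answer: 3337929/64 ≈ 52155.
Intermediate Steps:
T = 9
Y(d, j) = -3/8 + 5*j (Y(d, j) = -3/8 + (j + 4*j) = -3/8 + 5*j)
Z(w) = -1827*w/8 (Z(w) = (9*w)*(-3/8 + 5*(-5)) = (9*w)*(-3/8 - 25) = (9*w)*(-203/8) = -1827*w/8)
Z(1)**2 = (-1827/8*1)**2 = (-1827/8)**2 = 3337929/64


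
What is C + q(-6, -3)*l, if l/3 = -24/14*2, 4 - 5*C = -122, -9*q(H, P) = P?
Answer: 762/35 ≈ 21.771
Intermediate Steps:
q(H, P) = -P/9
C = 126/5 (C = ⅘ - ⅕*(-122) = ⅘ + 122/5 = 126/5 ≈ 25.200)
l = -72/7 (l = 3*(-24/14*2) = 3*(-24*1/14*2) = 3*(-12/7*2) = 3*(-24/7) = -72/7 ≈ -10.286)
C + q(-6, -3)*l = 126/5 - ⅑*(-3)*(-72/7) = 126/5 + (⅓)*(-72/7) = 126/5 - 24/7 = 762/35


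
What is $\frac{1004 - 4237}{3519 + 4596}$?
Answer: $- \frac{3233}{8115} \approx -0.3984$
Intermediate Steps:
$\frac{1004 - 4237}{3519 + 4596} = - \frac{3233}{8115}$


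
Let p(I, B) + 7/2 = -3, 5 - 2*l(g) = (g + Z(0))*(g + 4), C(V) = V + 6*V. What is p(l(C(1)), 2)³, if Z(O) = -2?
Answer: -2197/8 ≈ -274.63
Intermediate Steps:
C(V) = 7*V
l(g) = 5/2 - (-2 + g)*(4 + g)/2 (l(g) = 5/2 - (g - 2)*(g + 4)/2 = 5/2 - (-2 + g)*(4 + g)/2)
p(I, B) = -13/2 (p(I, B) = -7/2 - 3 = -13/2)
p(l(C(1)), 2)³ = (-13/2)³ = -2197/8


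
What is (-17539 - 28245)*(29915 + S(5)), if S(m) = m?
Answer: -1369857280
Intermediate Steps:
(-17539 - 28245)*(29915 + S(5)) = (-17539 - 28245)*(29915 + 5) = -45784*29920 = -1369857280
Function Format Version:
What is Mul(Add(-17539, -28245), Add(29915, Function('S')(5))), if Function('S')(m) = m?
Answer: -1369857280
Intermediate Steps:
Mul(Add(-17539, -28245), Add(29915, Function('S')(5))) = Mul(Add(-17539, -28245), Add(29915, 5)) = Mul(-45784, 29920) = -1369857280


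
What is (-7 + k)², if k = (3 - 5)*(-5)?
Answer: 9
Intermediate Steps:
k = 10 (k = -2*(-5) = 10)
(-7 + k)² = (-7 + 10)² = 3² = 9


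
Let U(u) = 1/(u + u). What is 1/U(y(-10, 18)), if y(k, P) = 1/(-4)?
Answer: -½ ≈ -0.50000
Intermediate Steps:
y(k, P) = -¼
U(u) = 1/(2*u)
1/U(y(-10, 18)) = 1/(1/(2*(-¼))) = 1/((½)*(-4)) = 1/(-2) = -½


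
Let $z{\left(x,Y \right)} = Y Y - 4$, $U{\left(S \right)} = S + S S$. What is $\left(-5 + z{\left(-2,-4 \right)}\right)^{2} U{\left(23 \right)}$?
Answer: $27048$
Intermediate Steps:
$U{\left(S \right)} = S + S^{2}$
$z{\left(x,Y \right)} = -4 + Y^{2}$ ($z{\left(x,Y \right)} = Y^{2} - 4 = -4 + Y^{2}$)
$\left(-5 + z{\left(-2,-4 \right)}\right)^{2} U{\left(23 \right)} = \left(-5 - \left(4 - \left(-4\right)^{2}\right)\right)^{2} \cdot 23 \left(1 + 23\right) = \left(-5 + \left(-4 + 16\right)\right)^{2} \cdot 23 \cdot 24 = \left(-5 + 12\right)^{2} \cdot 552 = 7^{2} \cdot 552 = 49 \cdot 552 = 27048$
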